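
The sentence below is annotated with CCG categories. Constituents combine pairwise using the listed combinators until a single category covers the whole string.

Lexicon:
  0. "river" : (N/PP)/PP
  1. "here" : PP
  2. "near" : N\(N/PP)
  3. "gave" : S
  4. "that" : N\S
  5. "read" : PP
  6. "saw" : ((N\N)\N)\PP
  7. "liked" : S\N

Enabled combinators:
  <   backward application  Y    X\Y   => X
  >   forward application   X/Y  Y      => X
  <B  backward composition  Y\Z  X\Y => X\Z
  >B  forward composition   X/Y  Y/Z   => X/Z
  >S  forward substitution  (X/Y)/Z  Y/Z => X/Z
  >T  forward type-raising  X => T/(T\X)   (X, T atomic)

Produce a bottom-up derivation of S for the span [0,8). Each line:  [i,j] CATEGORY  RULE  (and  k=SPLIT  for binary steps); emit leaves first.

[0,8] S   <
  [0,3] N   <
    [0,2] N/PP   >
      [0,1] "river" : (N/PP)/PP
      [1,2] "here" : PP
    [2,3] "near" : N\(N/PP)
  [3,8] S\N   <B
    [3,7] N\N   <
      [3,5] N   <
        [3,4] "gave" : S
        [4,5] "that" : N\S
      [5,7] (N\N)\N   <
        [5,6] "read" : PP
        [6,7] "saw" : ((N\N)\N)\PP
    [7,8] "liked" : S\N

[0,1] (N/PP)/PP  lex  "river"
[1,2] PP  lex  "here"
[0,2] N/PP  >  k=1
[2,3] N\(N/PP)  lex  "near"
[0,3] N  <  k=2
[3,4] S  lex  "gave"
[4,5] N\S  lex  "that"
[3,5] N  <  k=4
[5,6] PP  lex  "read"
[6,7] ((N\N)\N)\PP  lex  "saw"
[5,7] (N\N)\N  <  k=6
[3,7] N\N  <  k=5
[7,8] S\N  lex  "liked"
[3,8] S\N  <B  k=7
[0,8] S  <  k=3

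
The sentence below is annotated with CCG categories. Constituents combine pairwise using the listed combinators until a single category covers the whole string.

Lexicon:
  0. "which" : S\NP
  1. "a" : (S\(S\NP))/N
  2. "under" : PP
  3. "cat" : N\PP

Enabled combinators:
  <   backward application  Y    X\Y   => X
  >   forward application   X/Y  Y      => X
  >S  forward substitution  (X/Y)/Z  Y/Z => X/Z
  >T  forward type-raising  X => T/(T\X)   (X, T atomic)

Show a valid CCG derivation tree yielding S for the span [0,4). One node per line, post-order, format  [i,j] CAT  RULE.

[0,1] S\NP  lex  "which"
[1,2] (S\(S\NP))/N  lex  "a"
[2,3] PP  lex  "under"
[3,4] N\PP  lex  "cat"
[2,4] N  <  k=3
[1,4] S\(S\NP)  >  k=2
[0,4] S  <  k=1

[0,4] S   <
  [0,1] "which" : S\NP
  [1,4] S\(S\NP)   >
    [1,2] "a" : (S\(S\NP))/N
    [2,4] N   <
      [2,3] "under" : PP
      [3,4] "cat" : N\PP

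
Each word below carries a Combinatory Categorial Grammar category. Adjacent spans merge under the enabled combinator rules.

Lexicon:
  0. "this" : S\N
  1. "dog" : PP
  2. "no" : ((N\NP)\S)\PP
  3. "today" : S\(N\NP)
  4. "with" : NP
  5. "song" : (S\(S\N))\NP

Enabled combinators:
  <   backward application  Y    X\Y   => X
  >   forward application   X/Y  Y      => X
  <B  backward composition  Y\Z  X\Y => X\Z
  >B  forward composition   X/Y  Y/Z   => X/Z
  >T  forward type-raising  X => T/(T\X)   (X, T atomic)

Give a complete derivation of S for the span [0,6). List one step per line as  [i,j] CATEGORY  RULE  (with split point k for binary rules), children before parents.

[0,1] S\N  lex  "this"
[1,2] PP  lex  "dog"
[2,3] ((N\NP)\S)\PP  lex  "no"
[1,3] (N\NP)\S  <  k=2
[3,4] S\(N\NP)  lex  "today"
[1,4] S\S  <B  k=3
[0,4] S\N  <B  k=1
[4,5] NP  lex  "with"
[5,6] (S\(S\N))\NP  lex  "song"
[4,6] S\(S\N)  <  k=5
[0,6] S  <  k=4

[0,6] S   <
  [0,4] S\N   <B
    [0,1] "this" : S\N
    [1,4] S\S   <B
      [1,3] (N\NP)\S   <
        [1,2] "dog" : PP
        [2,3] "no" : ((N\NP)\S)\PP
      [3,4] "today" : S\(N\NP)
  [4,6] S\(S\N)   <
    [4,5] "with" : NP
    [5,6] "song" : (S\(S\N))\NP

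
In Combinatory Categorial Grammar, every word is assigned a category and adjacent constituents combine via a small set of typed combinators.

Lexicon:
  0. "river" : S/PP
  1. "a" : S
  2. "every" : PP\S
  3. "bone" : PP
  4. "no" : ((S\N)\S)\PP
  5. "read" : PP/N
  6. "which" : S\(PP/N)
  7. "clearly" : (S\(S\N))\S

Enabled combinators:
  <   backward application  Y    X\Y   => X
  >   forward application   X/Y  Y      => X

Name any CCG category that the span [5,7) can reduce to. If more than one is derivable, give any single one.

[0,8] S   <
  [0,5] S\N   <
    [0,3] S   >
      [0,1] "river" : S/PP
      [1,3] PP   <
        [1,2] "a" : S
        [2,3] "every" : PP\S
    [3,5] (S\N)\S   <
      [3,4] "bone" : PP
      [4,5] "no" : ((S\N)\S)\PP
  [5,8] S\(S\N)   <
    [5,7] S   <
      [5,6] "read" : PP/N
      [6,7] "which" : S\(PP/N)
    [7,8] "clearly" : (S\(S\N))\S

S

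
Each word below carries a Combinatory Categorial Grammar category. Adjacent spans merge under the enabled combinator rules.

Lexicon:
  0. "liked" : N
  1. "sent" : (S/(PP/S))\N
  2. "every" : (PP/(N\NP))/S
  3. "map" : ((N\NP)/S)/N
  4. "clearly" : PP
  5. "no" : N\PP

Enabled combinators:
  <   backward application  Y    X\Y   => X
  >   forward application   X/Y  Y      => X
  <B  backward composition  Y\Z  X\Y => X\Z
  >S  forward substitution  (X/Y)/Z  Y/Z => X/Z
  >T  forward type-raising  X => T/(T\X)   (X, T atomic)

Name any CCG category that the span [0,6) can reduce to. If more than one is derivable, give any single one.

S

[0,6] S   >
  [0,2] S/(PP/S)   <
    [0,1] "liked" : N
    [1,2] "sent" : (S/(PP/S))\N
  [2,6] PP/S   >S
    [2,3] "every" : (PP/(N\NP))/S
    [3,6] (N\NP)/S   >
      [3,4] "map" : ((N\NP)/S)/N
      [4,6] N   <
        [4,5] "clearly" : PP
        [5,6] "no" : N\PP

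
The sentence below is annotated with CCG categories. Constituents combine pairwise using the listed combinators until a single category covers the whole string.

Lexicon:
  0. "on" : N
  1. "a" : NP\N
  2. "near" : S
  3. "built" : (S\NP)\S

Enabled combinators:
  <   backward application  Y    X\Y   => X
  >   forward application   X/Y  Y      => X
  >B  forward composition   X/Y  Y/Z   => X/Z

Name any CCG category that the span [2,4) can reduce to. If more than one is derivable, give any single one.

S\NP

[0,4] S   <
  [0,2] NP   <
    [0,1] "on" : N
    [1,2] "a" : NP\N
  [2,4] S\NP   <
    [2,3] "near" : S
    [3,4] "built" : (S\NP)\S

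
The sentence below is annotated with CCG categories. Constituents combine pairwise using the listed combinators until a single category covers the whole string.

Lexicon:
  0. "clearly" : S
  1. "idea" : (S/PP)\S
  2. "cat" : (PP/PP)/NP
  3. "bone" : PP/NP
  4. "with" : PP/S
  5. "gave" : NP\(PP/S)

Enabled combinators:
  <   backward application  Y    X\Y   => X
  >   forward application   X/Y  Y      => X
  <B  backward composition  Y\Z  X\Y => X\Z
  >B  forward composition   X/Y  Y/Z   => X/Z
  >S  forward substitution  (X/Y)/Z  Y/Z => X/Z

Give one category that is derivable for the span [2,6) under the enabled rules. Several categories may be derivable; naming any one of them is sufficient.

[0,6] S   >
  [0,2] S/PP   <
    [0,1] "clearly" : S
    [1,2] "idea" : (S/PP)\S
  [2,6] PP   >
    [2,4] PP/NP   >S
      [2,3] "cat" : (PP/PP)/NP
      [3,4] "bone" : PP/NP
    [4,6] NP   <
      [4,5] "with" : PP/S
      [5,6] "gave" : NP\(PP/S)

PP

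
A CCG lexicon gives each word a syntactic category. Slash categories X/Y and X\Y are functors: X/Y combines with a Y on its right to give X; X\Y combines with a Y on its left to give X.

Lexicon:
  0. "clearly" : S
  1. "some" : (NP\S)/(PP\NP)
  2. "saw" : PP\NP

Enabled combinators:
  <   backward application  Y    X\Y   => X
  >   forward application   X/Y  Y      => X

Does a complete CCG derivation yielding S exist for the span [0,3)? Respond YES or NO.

NO

S (NP\S)/(PP\NP) PP\NP
CKY chart[0,3] = {NP}; S ∉ chart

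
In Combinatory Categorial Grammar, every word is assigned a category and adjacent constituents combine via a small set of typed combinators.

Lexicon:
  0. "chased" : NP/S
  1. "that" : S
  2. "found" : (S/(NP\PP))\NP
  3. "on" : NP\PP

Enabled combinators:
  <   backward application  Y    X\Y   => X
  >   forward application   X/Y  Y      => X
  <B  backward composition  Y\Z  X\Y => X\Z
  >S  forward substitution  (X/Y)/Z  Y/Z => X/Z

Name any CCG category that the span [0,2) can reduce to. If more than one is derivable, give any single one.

[0,4] S   >
  [0,3] S/(NP\PP)   <
    [0,2] NP   >
      [0,1] "chased" : NP/S
      [1,2] "that" : S
    [2,3] "found" : (S/(NP\PP))\NP
  [3,4] "on" : NP\PP

NP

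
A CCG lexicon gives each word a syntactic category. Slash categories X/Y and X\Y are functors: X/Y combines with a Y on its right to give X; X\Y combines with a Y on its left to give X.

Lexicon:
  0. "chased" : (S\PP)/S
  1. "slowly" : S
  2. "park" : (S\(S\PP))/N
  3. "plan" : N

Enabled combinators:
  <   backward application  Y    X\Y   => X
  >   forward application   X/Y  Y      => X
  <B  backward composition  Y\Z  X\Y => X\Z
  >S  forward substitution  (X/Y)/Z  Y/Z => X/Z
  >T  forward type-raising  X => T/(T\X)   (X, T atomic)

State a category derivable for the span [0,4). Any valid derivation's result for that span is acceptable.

[0,4] S   <
  [0,2] S\PP   >
    [0,1] "chased" : (S\PP)/S
    [1,2] "slowly" : S
  [2,4] S\(S\PP)   >
    [2,3] "park" : (S\(S\PP))/N
    [3,4] "plan" : N

S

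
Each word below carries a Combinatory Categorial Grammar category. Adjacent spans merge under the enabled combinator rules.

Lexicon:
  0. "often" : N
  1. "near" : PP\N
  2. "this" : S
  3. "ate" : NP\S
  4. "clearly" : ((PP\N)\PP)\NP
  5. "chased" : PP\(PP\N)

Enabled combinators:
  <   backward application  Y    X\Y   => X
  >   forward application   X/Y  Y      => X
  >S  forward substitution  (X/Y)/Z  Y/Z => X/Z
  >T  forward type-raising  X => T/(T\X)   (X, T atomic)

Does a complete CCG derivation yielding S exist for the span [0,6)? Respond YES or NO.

N PP\N S NP\S ((PP\N)\PP)\NP PP\(PP\N)
CKY chart[0,6] = {N/(N\PP), NP/(NP\PP), PP, PP/(PP\PP), S/(S\PP)}; S ∉ chart

NO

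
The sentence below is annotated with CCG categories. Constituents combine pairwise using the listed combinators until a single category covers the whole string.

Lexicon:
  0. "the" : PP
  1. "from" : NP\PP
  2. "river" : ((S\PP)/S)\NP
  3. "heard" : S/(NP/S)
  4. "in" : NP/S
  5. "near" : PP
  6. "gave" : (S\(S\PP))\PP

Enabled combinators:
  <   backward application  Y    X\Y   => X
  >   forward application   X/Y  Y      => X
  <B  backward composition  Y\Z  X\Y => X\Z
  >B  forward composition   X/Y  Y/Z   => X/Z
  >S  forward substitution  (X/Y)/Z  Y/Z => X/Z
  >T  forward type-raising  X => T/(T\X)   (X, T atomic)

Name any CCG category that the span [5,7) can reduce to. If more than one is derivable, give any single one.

S\(S\PP)

[0,7] S   <
  [0,5] S\PP   >
    [0,3] (S\PP)/S   <
      [0,2] NP   <
        [0,1] "the" : PP
        [1,2] "from" : NP\PP
      [2,3] "river" : ((S\PP)/S)\NP
    [3,5] S   >
      [3,4] "heard" : S/(NP/S)
      [4,5] "in" : NP/S
  [5,7] S\(S\PP)   <
    [5,6] "near" : PP
    [6,7] "gave" : (S\(S\PP))\PP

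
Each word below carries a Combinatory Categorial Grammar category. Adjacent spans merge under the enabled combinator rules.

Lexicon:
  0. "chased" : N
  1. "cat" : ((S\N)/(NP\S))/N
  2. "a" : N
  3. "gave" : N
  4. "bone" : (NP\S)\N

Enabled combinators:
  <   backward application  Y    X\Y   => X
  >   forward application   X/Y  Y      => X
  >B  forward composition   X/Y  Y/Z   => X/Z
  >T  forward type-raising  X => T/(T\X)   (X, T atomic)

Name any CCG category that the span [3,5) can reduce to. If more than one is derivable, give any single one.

[0,5] S   <
  [0,1] "chased" : N
  [1,5] S\N   >
    [1,3] (S\N)/(NP\S)   >
      [1,2] "cat" : ((S\N)/(NP\S))/N
      [2,3] "a" : N
    [3,5] NP\S   <
      [3,4] "gave" : N
      [4,5] "bone" : (NP\S)\N

NP\S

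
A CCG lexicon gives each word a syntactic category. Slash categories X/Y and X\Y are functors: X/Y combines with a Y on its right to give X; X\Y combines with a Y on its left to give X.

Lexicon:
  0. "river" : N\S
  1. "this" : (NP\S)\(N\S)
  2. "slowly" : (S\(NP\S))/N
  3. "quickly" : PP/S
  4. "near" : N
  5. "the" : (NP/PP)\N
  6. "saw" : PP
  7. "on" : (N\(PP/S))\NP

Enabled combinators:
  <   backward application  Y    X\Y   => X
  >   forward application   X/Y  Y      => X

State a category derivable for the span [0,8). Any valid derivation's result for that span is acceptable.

S

[0,8] S   <
  [0,2] NP\S   <
    [0,1] "river" : N\S
    [1,2] "this" : (NP\S)\(N\S)
  [2,8] S\(NP\S)   >
    [2,3] "slowly" : (S\(NP\S))/N
    [3,8] N   <
      [3,4] "quickly" : PP/S
      [4,8] N\(PP/S)   <
        [4,7] NP   >
          [4,6] NP/PP   <
            [4,5] "near" : N
            [5,6] "the" : (NP/PP)\N
          [6,7] "saw" : PP
        [7,8] "on" : (N\(PP/S))\NP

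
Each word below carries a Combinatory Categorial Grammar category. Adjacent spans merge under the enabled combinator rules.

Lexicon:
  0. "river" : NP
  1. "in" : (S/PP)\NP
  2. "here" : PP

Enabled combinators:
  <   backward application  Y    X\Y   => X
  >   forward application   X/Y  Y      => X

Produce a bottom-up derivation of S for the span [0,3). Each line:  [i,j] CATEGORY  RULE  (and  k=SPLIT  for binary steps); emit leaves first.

[0,3] S   >
  [0,2] S/PP   <
    [0,1] "river" : NP
    [1,2] "in" : (S/PP)\NP
  [2,3] "here" : PP

[0,1] NP  lex  "river"
[1,2] (S/PP)\NP  lex  "in"
[0,2] S/PP  <  k=1
[2,3] PP  lex  "here"
[0,3] S  >  k=2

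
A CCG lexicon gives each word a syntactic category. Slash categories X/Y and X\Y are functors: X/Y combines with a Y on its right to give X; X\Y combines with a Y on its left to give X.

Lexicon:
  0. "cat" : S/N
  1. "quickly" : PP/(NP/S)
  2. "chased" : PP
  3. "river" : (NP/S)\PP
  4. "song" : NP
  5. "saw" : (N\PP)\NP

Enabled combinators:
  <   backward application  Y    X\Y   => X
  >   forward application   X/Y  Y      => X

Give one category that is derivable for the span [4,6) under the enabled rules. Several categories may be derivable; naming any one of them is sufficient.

[0,6] S   >
  [0,1] "cat" : S/N
  [1,6] N   <
    [1,4] PP   >
      [1,2] "quickly" : PP/(NP/S)
      [2,4] NP/S   <
        [2,3] "chased" : PP
        [3,4] "river" : (NP/S)\PP
    [4,6] N\PP   <
      [4,5] "song" : NP
      [5,6] "saw" : (N\PP)\NP

N\PP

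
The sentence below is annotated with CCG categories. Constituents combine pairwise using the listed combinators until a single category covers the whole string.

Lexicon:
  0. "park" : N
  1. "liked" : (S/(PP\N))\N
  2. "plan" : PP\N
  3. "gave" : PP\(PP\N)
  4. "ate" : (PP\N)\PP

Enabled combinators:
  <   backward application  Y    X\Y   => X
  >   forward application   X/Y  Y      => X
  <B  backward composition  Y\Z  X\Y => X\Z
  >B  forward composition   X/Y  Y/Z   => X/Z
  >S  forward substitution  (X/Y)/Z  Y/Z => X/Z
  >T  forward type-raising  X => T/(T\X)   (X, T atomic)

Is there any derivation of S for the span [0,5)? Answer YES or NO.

[0,5] S   >
  [0,2] S/(PP\N)   <
    [0,1] "park" : N
    [1,2] "liked" : (S/(PP\N))\N
  [2,5] PP\N   <
    [2,4] PP   <
      [2,3] "plan" : PP\N
      [3,4] "gave" : PP\(PP\N)
    [4,5] "ate" : (PP\N)\PP

YES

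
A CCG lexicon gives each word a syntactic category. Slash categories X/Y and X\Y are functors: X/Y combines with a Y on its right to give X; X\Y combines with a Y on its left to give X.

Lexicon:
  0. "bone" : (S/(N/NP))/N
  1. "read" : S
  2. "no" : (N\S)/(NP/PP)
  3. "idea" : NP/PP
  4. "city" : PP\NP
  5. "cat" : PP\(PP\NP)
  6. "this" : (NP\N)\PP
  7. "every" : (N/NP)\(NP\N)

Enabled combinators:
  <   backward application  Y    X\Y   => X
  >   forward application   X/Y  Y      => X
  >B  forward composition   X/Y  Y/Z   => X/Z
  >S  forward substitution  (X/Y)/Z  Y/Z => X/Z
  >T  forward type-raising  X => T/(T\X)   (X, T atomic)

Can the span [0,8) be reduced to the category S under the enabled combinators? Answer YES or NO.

[0,8] S   >
  [0,4] S/(N/NP)   >
    [0,1] "bone" : (S/(N/NP))/N
    [1,4] N   <
      [1,2] "read" : S
      [2,4] N\S   >
        [2,3] "no" : (N\S)/(NP/PP)
        [3,4] "idea" : NP/PP
  [4,8] N/NP   <
    [4,7] NP\N   <
      [4,6] PP   <
        [4,5] "city" : PP\NP
        [5,6] "cat" : PP\(PP\NP)
      [6,7] "this" : (NP\N)\PP
    [7,8] "every" : (N/NP)\(NP\N)

YES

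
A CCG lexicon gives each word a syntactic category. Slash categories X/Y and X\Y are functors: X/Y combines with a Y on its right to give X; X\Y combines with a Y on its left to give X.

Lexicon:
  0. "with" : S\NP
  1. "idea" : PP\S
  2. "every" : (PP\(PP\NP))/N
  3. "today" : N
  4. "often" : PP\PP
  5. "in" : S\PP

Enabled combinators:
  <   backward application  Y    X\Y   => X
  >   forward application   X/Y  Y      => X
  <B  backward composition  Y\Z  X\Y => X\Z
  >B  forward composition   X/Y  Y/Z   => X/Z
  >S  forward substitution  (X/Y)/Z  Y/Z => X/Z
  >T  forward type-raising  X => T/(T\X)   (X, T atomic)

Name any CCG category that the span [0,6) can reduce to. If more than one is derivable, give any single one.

S

[0,6] S   <
  [0,4] PP   <
    [0,2] PP\NP   <B
      [0,1] "with" : S\NP
      [1,2] "idea" : PP\S
    [2,4] PP\(PP\NP)   >
      [2,3] "every" : (PP\(PP\NP))/N
      [3,4] "today" : N
  [4,6] S\PP   <B
    [4,5] "often" : PP\PP
    [5,6] "in" : S\PP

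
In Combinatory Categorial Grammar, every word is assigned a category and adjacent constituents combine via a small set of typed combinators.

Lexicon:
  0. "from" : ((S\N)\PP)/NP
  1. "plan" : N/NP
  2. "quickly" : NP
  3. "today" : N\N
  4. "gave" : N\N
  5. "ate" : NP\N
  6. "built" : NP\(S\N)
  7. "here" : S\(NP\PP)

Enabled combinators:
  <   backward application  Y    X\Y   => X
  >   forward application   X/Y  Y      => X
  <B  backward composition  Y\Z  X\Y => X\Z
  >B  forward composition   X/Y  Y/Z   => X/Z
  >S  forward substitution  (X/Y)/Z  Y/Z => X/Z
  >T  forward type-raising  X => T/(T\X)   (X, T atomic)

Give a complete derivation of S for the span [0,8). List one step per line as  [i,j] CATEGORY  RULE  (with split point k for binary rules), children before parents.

[0,8] S   <
  [0,7] NP\PP   <B
    [0,6] (S\N)\PP   >
      [0,1] "from" : ((S\N)\PP)/NP
      [1,6] NP   <
        [1,3] N   >
          [1,2] "plan" : N/NP
          [2,3] "quickly" : NP
        [3,6] NP\N   <B
          [3,5] N\N   <B
            [3,4] "today" : N\N
            [4,5] "gave" : N\N
          [5,6] "ate" : NP\N
    [6,7] "built" : NP\(S\N)
  [7,8] "here" : S\(NP\PP)

[0,1] ((S\N)\PP)/NP  lex  "from"
[1,2] N/NP  lex  "plan"
[2,3] NP  lex  "quickly"
[1,3] N  >  k=2
[3,4] N\N  lex  "today"
[4,5] N\N  lex  "gave"
[3,5] N\N  <B  k=4
[5,6] NP\N  lex  "ate"
[3,6] NP\N  <B  k=5
[1,6] NP  <  k=3
[0,6] (S\N)\PP  >  k=1
[6,7] NP\(S\N)  lex  "built"
[0,7] NP\PP  <B  k=6
[7,8] S\(NP\PP)  lex  "here"
[0,8] S  <  k=7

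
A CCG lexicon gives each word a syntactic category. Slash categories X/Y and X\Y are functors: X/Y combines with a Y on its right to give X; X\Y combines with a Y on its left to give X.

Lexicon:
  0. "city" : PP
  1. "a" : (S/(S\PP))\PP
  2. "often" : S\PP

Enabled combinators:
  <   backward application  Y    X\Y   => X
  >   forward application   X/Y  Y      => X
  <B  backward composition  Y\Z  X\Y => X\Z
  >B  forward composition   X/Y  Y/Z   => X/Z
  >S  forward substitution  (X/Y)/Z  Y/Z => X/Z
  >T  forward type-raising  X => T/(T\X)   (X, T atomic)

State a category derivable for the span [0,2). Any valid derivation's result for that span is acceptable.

[0,3] S   >
  [0,2] S/(S\PP)   <
    [0,1] "city" : PP
    [1,2] "a" : (S/(S\PP))\PP
  [2,3] "often" : S\PP

S/(S\PP)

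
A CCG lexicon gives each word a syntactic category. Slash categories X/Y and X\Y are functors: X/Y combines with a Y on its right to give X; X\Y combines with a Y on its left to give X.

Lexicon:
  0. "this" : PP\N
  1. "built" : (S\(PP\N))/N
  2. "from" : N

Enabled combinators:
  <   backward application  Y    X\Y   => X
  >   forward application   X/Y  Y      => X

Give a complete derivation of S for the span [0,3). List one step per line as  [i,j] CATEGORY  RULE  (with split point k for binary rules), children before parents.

[0,3] S   <
  [0,1] "this" : PP\N
  [1,3] S\(PP\N)   >
    [1,2] "built" : (S\(PP\N))/N
    [2,3] "from" : N

[0,1] PP\N  lex  "this"
[1,2] (S\(PP\N))/N  lex  "built"
[2,3] N  lex  "from"
[1,3] S\(PP\N)  >  k=2
[0,3] S  <  k=1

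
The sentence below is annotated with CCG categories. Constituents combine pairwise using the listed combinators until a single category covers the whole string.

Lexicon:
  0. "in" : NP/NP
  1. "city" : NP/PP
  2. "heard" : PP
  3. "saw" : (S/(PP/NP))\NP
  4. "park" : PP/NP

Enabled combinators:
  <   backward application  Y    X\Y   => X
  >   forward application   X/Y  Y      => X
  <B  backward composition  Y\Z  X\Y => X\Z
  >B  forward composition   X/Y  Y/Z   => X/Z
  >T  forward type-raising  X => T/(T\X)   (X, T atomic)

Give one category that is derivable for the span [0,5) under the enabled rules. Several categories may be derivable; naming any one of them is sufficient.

S

[0,5] S   >
  [0,4] S/(PP/NP)   <
    [0,3] NP   >
      [0,2] NP/PP   >B
        [0,1] "in" : NP/NP
        [1,2] "city" : NP/PP
      [2,3] "heard" : PP
    [3,4] "saw" : (S/(PP/NP))\NP
  [4,5] "park" : PP/NP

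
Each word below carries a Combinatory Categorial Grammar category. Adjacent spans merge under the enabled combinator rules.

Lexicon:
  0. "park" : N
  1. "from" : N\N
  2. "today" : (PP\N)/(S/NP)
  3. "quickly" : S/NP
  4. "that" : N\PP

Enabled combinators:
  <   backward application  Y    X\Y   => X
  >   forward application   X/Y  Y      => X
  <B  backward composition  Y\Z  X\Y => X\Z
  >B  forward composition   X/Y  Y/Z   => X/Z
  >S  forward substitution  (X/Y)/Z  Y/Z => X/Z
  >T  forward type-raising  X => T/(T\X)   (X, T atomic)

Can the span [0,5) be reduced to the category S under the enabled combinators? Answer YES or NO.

NO

N N\N (PP\N)/(S/NP) S/NP N\PP
CKY chart[0,5] = {N, N/(N\N), NP/(NP\N), PP/(PP\N), S/(S\N)}; S ∉ chart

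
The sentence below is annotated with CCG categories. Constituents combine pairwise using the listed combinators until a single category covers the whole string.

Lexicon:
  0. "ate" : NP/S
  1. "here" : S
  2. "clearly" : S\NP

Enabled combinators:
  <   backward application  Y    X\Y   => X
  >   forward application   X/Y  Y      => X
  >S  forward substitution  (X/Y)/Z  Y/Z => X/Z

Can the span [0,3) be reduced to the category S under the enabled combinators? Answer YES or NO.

[0,3] S   <
  [0,2] NP   >
    [0,1] "ate" : NP/S
    [1,2] "here" : S
  [2,3] "clearly" : S\NP

YES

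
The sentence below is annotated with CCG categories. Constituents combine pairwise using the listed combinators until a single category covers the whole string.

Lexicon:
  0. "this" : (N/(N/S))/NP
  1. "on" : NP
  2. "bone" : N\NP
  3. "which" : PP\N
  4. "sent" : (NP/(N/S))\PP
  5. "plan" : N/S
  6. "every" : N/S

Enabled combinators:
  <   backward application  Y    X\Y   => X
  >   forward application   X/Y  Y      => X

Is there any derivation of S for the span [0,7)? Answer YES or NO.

NO

(N/(N/S))/NP NP N\NP PP\N (NP/(N/S))\PP N/S N/S
CKY chart[0,7] = {N}; S ∉ chart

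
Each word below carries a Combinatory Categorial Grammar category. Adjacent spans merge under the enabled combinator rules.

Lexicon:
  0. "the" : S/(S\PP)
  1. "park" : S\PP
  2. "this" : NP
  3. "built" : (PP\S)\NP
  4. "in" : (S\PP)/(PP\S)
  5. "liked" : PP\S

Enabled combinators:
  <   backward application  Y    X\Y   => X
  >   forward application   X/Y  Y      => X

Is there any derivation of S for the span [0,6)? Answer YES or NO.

[0,6] S   <
  [0,4] PP   <
    [0,2] S   >
      [0,1] "the" : S/(S\PP)
      [1,2] "park" : S\PP
    [2,4] PP\S   <
      [2,3] "this" : NP
      [3,4] "built" : (PP\S)\NP
  [4,6] S\PP   >
    [4,5] "in" : (S\PP)/(PP\S)
    [5,6] "liked" : PP\S

YES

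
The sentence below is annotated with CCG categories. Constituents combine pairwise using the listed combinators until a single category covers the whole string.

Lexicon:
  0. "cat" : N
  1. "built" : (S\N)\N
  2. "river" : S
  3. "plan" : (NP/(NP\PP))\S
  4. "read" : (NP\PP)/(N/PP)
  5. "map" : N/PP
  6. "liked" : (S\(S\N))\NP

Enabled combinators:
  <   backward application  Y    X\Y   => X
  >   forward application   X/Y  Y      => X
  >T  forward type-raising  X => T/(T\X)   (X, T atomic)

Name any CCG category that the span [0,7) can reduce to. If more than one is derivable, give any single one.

S

[0,7] S   <
  [0,2] S\N   <
    [0,1] "cat" : N
    [1,2] "built" : (S\N)\N
  [2,7] S\(S\N)   <
    [2,6] NP   >
      [2,4] NP/(NP\PP)   <
        [2,3] "river" : S
        [3,4] "plan" : (NP/(NP\PP))\S
      [4,6] NP\PP   >
        [4,5] "read" : (NP\PP)/(N/PP)
        [5,6] "map" : N/PP
    [6,7] "liked" : (S\(S\N))\NP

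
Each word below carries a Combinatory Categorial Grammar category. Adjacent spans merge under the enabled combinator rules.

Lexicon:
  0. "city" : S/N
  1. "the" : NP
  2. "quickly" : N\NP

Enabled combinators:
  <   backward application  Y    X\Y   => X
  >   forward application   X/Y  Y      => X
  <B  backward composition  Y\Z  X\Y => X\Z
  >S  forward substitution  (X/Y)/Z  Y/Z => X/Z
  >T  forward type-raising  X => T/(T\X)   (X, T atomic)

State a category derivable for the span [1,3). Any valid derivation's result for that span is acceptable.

N

[0,3] S   >
  [0,1] "city" : S/N
  [1,3] N   <
    [1,2] "the" : NP
    [2,3] "quickly" : N\NP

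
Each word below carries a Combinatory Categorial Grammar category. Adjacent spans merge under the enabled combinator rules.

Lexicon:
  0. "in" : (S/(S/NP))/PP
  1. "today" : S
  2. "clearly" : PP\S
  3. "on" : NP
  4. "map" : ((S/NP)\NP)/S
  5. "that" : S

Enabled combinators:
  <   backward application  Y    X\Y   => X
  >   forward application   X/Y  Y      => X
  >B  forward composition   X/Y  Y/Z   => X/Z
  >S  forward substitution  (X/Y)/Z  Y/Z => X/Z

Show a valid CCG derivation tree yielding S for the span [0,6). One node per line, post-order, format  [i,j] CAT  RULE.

[0,6] S   >
  [0,3] S/(S/NP)   >
    [0,1] "in" : (S/(S/NP))/PP
    [1,3] PP   <
      [1,2] "today" : S
      [2,3] "clearly" : PP\S
  [3,6] S/NP   <
    [3,4] "on" : NP
    [4,6] (S/NP)\NP   >
      [4,5] "map" : ((S/NP)\NP)/S
      [5,6] "that" : S

[0,1] (S/(S/NP))/PP  lex  "in"
[1,2] S  lex  "today"
[2,3] PP\S  lex  "clearly"
[1,3] PP  <  k=2
[0,3] S/(S/NP)  >  k=1
[3,4] NP  lex  "on"
[4,5] ((S/NP)\NP)/S  lex  "map"
[5,6] S  lex  "that"
[4,6] (S/NP)\NP  >  k=5
[3,6] S/NP  <  k=4
[0,6] S  >  k=3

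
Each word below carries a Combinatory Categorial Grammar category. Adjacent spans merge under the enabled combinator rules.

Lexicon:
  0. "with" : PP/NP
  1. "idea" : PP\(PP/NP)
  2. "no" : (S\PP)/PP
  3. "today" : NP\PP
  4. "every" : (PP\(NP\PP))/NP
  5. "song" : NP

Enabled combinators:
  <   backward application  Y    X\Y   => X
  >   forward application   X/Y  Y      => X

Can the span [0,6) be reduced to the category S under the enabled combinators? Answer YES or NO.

[0,6] S   <
  [0,2] PP   <
    [0,1] "with" : PP/NP
    [1,2] "idea" : PP\(PP/NP)
  [2,6] S\PP   >
    [2,3] "no" : (S\PP)/PP
    [3,6] PP   <
      [3,4] "today" : NP\PP
      [4,6] PP\(NP\PP)   >
        [4,5] "every" : (PP\(NP\PP))/NP
        [5,6] "song" : NP

YES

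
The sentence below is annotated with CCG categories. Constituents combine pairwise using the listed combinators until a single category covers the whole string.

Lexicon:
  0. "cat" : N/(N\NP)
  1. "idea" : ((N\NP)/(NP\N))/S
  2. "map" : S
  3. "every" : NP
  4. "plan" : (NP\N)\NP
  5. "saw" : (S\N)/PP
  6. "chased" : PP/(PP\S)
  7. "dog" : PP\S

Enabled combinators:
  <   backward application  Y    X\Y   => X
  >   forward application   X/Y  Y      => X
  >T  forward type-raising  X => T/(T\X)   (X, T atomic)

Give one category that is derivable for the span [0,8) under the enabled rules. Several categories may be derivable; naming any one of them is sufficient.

S

[0,8] S   <
  [0,5] N   >
    [0,1] "cat" : N/(N\NP)
    [1,5] N\NP   >
      [1,3] (N\NP)/(NP\N)   >
        [1,2] "idea" : ((N\NP)/(NP\N))/S
        [2,3] "map" : S
      [3,5] NP\N   <
        [3,4] "every" : NP
        [4,5] "plan" : (NP\N)\NP
  [5,8] S\N   >
    [5,6] "saw" : (S\N)/PP
    [6,8] PP   >
      [6,7] "chased" : PP/(PP\S)
      [7,8] "dog" : PP\S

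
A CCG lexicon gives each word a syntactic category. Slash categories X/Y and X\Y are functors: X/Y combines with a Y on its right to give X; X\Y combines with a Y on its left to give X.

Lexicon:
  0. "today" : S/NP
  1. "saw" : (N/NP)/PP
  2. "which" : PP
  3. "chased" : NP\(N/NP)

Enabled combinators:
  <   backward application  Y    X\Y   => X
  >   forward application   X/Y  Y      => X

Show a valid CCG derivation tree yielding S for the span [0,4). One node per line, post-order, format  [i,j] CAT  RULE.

[0,1] S/NP  lex  "today"
[1,2] (N/NP)/PP  lex  "saw"
[2,3] PP  lex  "which"
[1,3] N/NP  >  k=2
[3,4] NP\(N/NP)  lex  "chased"
[1,4] NP  <  k=3
[0,4] S  >  k=1

[0,4] S   >
  [0,1] "today" : S/NP
  [1,4] NP   <
    [1,3] N/NP   >
      [1,2] "saw" : (N/NP)/PP
      [2,3] "which" : PP
    [3,4] "chased" : NP\(N/NP)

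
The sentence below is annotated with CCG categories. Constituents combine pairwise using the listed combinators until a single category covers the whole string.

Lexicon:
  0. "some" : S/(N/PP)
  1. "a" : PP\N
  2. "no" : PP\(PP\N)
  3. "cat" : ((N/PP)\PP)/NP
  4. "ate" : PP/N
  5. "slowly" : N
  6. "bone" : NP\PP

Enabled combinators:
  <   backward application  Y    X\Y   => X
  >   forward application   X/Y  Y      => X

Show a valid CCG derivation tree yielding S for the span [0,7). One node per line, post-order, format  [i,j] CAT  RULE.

[0,7] S   >
  [0,1] "some" : S/(N/PP)
  [1,7] N/PP   <
    [1,3] PP   <
      [1,2] "a" : PP\N
      [2,3] "no" : PP\(PP\N)
    [3,7] (N/PP)\PP   >
      [3,4] "cat" : ((N/PP)\PP)/NP
      [4,7] NP   <
        [4,6] PP   >
          [4,5] "ate" : PP/N
          [5,6] "slowly" : N
        [6,7] "bone" : NP\PP

[0,1] S/(N/PP)  lex  "some"
[1,2] PP\N  lex  "a"
[2,3] PP\(PP\N)  lex  "no"
[1,3] PP  <  k=2
[3,4] ((N/PP)\PP)/NP  lex  "cat"
[4,5] PP/N  lex  "ate"
[5,6] N  lex  "slowly"
[4,6] PP  >  k=5
[6,7] NP\PP  lex  "bone"
[4,7] NP  <  k=6
[3,7] (N/PP)\PP  >  k=4
[1,7] N/PP  <  k=3
[0,7] S  >  k=1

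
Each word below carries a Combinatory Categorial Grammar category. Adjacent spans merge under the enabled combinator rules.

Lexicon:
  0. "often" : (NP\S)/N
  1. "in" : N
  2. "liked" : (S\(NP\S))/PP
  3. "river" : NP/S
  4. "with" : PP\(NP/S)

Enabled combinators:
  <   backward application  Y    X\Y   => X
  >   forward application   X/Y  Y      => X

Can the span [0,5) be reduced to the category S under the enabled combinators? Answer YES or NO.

[0,5] S   <
  [0,2] NP\S   >
    [0,1] "often" : (NP\S)/N
    [1,2] "in" : N
  [2,5] S\(NP\S)   >
    [2,3] "liked" : (S\(NP\S))/PP
    [3,5] PP   <
      [3,4] "river" : NP/S
      [4,5] "with" : PP\(NP/S)

YES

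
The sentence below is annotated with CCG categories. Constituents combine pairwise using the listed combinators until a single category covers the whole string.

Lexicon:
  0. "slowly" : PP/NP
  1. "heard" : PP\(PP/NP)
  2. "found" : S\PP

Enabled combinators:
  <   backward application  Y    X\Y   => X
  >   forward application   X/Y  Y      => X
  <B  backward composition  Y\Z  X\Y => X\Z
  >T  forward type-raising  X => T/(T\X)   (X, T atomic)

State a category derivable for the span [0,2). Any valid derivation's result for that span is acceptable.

[0,3] S   <
  [0,2] PP   <
    [0,1] "slowly" : PP/NP
    [1,2] "heard" : PP\(PP/NP)
  [2,3] "found" : S\PP

PP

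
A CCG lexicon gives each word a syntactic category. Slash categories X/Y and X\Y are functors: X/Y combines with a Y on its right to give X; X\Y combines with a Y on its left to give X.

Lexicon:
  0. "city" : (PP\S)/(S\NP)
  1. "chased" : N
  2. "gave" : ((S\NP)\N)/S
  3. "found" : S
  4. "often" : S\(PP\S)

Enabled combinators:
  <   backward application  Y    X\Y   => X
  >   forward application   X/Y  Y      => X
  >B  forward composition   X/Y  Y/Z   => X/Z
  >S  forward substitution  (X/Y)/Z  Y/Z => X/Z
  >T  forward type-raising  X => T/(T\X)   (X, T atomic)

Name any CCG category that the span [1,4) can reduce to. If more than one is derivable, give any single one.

S\NP

[0,5] S   <
  [0,4] PP\S   >
    [0,1] "city" : (PP\S)/(S\NP)
    [1,4] S\NP   <
      [1,2] "chased" : N
      [2,4] (S\NP)\N   >
        [2,3] "gave" : ((S\NP)\N)/S
        [3,4] "found" : S
  [4,5] "often" : S\(PP\S)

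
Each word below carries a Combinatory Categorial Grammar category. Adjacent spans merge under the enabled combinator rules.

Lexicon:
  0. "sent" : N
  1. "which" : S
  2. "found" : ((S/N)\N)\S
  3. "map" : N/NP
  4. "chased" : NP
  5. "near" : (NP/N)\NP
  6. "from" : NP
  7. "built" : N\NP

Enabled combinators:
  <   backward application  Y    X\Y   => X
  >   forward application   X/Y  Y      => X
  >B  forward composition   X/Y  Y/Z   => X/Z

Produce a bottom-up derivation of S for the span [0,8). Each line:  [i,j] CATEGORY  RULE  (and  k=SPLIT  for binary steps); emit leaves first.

[0,8] S   >
  [0,4] S/NP   >B
    [0,3] S/N   <
      [0,1] "sent" : N
      [1,3] (S/N)\N   <
        [1,2] "which" : S
        [2,3] "found" : ((S/N)\N)\S
    [3,4] "map" : N/NP
  [4,8] NP   >
    [4,6] NP/N   <
      [4,5] "chased" : NP
      [5,6] "near" : (NP/N)\NP
    [6,8] N   <
      [6,7] "from" : NP
      [7,8] "built" : N\NP

[0,1] N  lex  "sent"
[1,2] S  lex  "which"
[2,3] ((S/N)\N)\S  lex  "found"
[1,3] (S/N)\N  <  k=2
[0,3] S/N  <  k=1
[3,4] N/NP  lex  "map"
[0,4] S/NP  >B  k=3
[4,5] NP  lex  "chased"
[5,6] (NP/N)\NP  lex  "near"
[4,6] NP/N  <  k=5
[6,7] NP  lex  "from"
[7,8] N\NP  lex  "built"
[6,8] N  <  k=7
[4,8] NP  >  k=6
[0,8] S  >  k=4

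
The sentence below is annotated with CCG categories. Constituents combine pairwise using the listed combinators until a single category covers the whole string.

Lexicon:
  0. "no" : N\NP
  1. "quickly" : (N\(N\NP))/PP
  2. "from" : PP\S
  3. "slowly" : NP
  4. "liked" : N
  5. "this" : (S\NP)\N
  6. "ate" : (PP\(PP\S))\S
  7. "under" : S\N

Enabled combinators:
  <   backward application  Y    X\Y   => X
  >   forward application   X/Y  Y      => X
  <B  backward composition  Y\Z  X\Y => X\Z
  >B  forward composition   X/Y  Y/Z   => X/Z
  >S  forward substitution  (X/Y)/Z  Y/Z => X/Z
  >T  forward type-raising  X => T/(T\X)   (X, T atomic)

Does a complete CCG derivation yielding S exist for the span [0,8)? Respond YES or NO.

YES

[0,8] S   <
  [0,7] N   <
    [0,1] "no" : N\NP
    [1,7] N\(N\NP)   >
      [1,2] "quickly" : (N\(N\NP))/PP
      [2,7] PP   <
        [2,3] "from" : PP\S
        [3,7] PP\(PP\S)   <
          [3,6] S   <
            [3,4] "slowly" : NP
            [4,6] S\NP   <
              [4,5] "liked" : N
              [5,6] "this" : (S\NP)\N
          [6,7] "ate" : (PP\(PP\S))\S
  [7,8] "under" : S\N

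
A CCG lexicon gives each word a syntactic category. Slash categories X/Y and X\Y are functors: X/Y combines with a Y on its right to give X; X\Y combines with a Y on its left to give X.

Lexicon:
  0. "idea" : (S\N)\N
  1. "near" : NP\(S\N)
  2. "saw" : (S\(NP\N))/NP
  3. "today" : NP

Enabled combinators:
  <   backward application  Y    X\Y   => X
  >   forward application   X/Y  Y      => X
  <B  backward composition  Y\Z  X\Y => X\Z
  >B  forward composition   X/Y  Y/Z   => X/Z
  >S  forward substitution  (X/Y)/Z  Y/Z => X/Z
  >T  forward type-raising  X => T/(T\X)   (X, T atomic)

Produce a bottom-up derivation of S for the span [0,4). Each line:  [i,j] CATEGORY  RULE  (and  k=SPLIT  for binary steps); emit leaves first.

[0,1] (S\N)\N  lex  "idea"
[1,2] NP\(S\N)  lex  "near"
[0,2] NP\N  <B  k=1
[2,3] (S\(NP\N))/NP  lex  "saw"
[3,4] NP  lex  "today"
[2,4] S\(NP\N)  >  k=3
[0,4] S  <  k=2

[0,4] S   <
  [0,2] NP\N   <B
    [0,1] "idea" : (S\N)\N
    [1,2] "near" : NP\(S\N)
  [2,4] S\(NP\N)   >
    [2,3] "saw" : (S\(NP\N))/NP
    [3,4] "today" : NP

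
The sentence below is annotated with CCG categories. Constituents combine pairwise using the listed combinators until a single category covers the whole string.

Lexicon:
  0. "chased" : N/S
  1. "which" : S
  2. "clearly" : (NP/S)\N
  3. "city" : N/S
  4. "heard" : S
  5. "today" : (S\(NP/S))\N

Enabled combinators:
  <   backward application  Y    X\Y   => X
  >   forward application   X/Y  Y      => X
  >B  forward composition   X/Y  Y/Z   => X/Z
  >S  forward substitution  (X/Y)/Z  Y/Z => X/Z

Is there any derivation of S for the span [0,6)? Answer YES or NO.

YES

[0,6] S   <
  [0,3] NP/S   <
    [0,2] N   >
      [0,1] "chased" : N/S
      [1,2] "which" : S
    [2,3] "clearly" : (NP/S)\N
  [3,6] S\(NP/S)   <
    [3,5] N   >
      [3,4] "city" : N/S
      [4,5] "heard" : S
    [5,6] "today" : (S\(NP/S))\N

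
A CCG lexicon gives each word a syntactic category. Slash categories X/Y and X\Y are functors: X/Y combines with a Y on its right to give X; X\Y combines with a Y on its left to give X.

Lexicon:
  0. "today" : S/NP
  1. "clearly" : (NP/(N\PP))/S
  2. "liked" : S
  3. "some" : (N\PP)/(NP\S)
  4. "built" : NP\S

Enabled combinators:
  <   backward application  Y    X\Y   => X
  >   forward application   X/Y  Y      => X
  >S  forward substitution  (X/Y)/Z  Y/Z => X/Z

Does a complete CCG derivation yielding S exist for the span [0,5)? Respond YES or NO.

YES

[0,5] S   >
  [0,1] "today" : S/NP
  [1,5] NP   >
    [1,3] NP/(N\PP)   >
      [1,2] "clearly" : (NP/(N\PP))/S
      [2,3] "liked" : S
    [3,5] N\PP   >
      [3,4] "some" : (N\PP)/(NP\S)
      [4,5] "built" : NP\S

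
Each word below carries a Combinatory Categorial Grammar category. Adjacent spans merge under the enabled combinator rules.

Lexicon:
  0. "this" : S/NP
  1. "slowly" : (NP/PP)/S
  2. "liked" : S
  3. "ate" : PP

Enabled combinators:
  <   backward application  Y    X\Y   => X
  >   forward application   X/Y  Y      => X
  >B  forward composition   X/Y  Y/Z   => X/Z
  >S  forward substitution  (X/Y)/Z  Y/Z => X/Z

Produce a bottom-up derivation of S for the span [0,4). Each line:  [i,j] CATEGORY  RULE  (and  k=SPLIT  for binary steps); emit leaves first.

[0,1] S/NP  lex  "this"
[1,2] (NP/PP)/S  lex  "slowly"
[2,3] S  lex  "liked"
[1,3] NP/PP  >  k=2
[3,4] PP  lex  "ate"
[1,4] NP  >  k=3
[0,4] S  >  k=1

[0,4] S   >
  [0,1] "this" : S/NP
  [1,4] NP   >
    [1,3] NP/PP   >
      [1,2] "slowly" : (NP/PP)/S
      [2,3] "liked" : S
    [3,4] "ate" : PP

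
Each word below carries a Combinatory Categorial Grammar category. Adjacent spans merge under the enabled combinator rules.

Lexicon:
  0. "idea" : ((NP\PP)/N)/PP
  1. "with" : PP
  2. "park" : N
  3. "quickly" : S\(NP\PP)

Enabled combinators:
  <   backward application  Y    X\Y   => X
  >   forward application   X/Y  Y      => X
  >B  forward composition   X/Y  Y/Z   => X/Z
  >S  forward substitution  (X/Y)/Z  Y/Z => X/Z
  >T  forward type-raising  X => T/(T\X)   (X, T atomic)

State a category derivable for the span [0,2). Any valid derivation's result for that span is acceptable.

[0,4] S   <
  [0,3] NP\PP   >
    [0,2] (NP\PP)/N   >
      [0,1] "idea" : ((NP\PP)/N)/PP
      [1,2] "with" : PP
    [2,3] "park" : N
  [3,4] "quickly" : S\(NP\PP)

(NP\PP)/N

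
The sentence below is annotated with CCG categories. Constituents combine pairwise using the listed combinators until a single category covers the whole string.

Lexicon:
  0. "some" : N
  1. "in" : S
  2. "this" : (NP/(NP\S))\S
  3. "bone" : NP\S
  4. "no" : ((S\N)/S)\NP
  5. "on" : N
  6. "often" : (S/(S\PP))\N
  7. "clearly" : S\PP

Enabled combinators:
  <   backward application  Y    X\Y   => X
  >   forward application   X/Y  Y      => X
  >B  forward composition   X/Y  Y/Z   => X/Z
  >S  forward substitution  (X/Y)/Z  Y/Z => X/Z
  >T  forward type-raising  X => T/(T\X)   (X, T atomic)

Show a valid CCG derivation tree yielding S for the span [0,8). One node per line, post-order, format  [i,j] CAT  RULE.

[0,8] S   >
  [0,1] S/(S\N)   >T
    [0,1] "some" : N
  [1,8] S\N   >
    [1,5] (S\N)/S   <
      [1,4] NP   >
        [1,3] NP/(NP\S)   <
          [1,2] "in" : S
          [2,3] "this" : (NP/(NP\S))\S
        [3,4] "bone" : NP\S
      [4,5] "no" : ((S\N)/S)\NP
    [5,8] S   >
      [5,7] S/(S\PP)   <
        [5,6] "on" : N
        [6,7] "often" : (S/(S\PP))\N
      [7,8] "clearly" : S\PP

[0,1] N  lex  "some"
[0,1] S/(S\N)  >T
[1,2] S  lex  "in"
[2,3] (NP/(NP\S))\S  lex  "this"
[1,3] NP/(NP\S)  <  k=2
[3,4] NP\S  lex  "bone"
[1,4] NP  >  k=3
[4,5] ((S\N)/S)\NP  lex  "no"
[1,5] (S\N)/S  <  k=4
[5,6] N  lex  "on"
[6,7] (S/(S\PP))\N  lex  "often"
[5,7] S/(S\PP)  <  k=6
[7,8] S\PP  lex  "clearly"
[5,8] S  >  k=7
[1,8] S\N  >  k=5
[0,8] S  >  k=1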